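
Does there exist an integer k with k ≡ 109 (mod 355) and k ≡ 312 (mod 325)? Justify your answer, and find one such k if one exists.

No, no such integer exists.

Both moduli are multiples of 5 = gcd(355, 325), so any solution would satisfy k ≡ 109 and k ≡ 312 modulo 5 simultaneously.
These are incompatible: 109 − 312 = -203 is not divisible by 5.
So no integer satisfies both congruences.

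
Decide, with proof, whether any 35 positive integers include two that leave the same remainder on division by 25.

Each integer lies in one of the 25 residue classes modulo 25.
Since 35 > 25, two of the 35 integers must share a residue class by the pigeonhole principle; call them a and b.
So a and b have equal remainders mod 25, which is exactly what was to be shown.

Yes, this is always true.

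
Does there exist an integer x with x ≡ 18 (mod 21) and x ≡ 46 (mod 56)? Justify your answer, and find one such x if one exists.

x = 102

gcd(21, 56) = 7. A simultaneous solution exists iff 18 ≡ 46 (mod 7); here 18 mod 7 = 4 = 46 mod 7, so it does.
Step through x = 18, 18 + 21, 18 + 2·21, …: the values 18, 39, 60, 81, 102 reduce mod 56 to 18, 39, 4, 25, 46. The value 102 hits 46.
Check: 102 mod 21 = 18, 102 mod 56 = 46. ✓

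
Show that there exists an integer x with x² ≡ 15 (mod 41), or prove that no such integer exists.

Apply Euler's criterion with the prime 41: 15 is a quadratic residue iff 15^20 ≡ 1 (mod 41), and a non-residue iff it is ≡ −1.
Squaring successively (mod 41): 15^2 = 225 ≡ 20; 15^4 ≡ 20² = 400 ≡ 31; 15^8 ≡ 31² = 961 ≡ 18; 15^16 ≡ 18² = 324 ≡ 37.
Since 20 = 16 + 4, 15^20 ≡ 37 · 31; multiplying out mod 41: 37·31 = 1147 ≡ 40. Thus 15^20 ≡ 40 ≡ −1 (mod 41).
The value −1 means 15 is a non-residue modulo 41, so x² ≡ 15 (mod 41) is impossible.

No, no such integer exists.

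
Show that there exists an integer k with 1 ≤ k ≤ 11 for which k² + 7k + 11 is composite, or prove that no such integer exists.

At k = 4: 4² + 7·4 + 11 = 55 = 5·11, which is composite.

k = 4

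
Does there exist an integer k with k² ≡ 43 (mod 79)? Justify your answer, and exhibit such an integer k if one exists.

No such integer exists.

79 is prime, so by Euler's criterion 43 is a square mod 79 iff 43^((79−1)/2) = 43^39 ≡ 1 (mod 79).
Squaring successively (mod 79): 43^2 = 1849 ≡ 32; 43^4 ≡ 32² = 1024 ≡ 76; 43^8 ≡ 76² = 5776 ≡ 9; 43^16 ≡ 9² = 81 ≡ 2; 43^32 ≡ 2² = 4 ≡ 4.
Since 39 = 32 + 4 + 2 + 1, 43^39 ≡ 4 · 76 · 32 · 43; multiplying out mod 79: 4·76 = 304 ≡ 67, then 67·32 = 2144 ≡ 11, then 11·43 = 473 ≡ 78. Thus 43^39 ≡ 78 ≡ −1 (mod 79).
By Euler's criterion 43 is a quadratic non-residue mod 79: no k satisfies k² ≡ 43 (mod 79).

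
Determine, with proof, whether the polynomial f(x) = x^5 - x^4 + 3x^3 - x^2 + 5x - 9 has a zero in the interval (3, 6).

No.

The endpoint values f(3) = 240 and f(6) = 7113 are both positive. Claim: f(x) > 0 for every x in (3, 6).
Shift to the endpoint 3: with x = 3 + u (0 < u < 3), one computes f(3 + u) = u^5 + 14u^4 + 81u^3 + 242u^2 + 377u + 240.
The nonzero coefficients here are all positive, so for u > 0 every term is positive (or zero), and the constant term 240 is strictly positive.
So f is strictly positive on (3, 6); no root exists in the interval.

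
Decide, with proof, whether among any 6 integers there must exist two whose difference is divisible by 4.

Yes, this is always true.

There are exactly 4 possible remainders on division by 4.
Since 6 > 4, two of the 6 integers must share a residue class by the pigeonhole principle; call them a and b.
Their difference a − b is then a multiple of 4.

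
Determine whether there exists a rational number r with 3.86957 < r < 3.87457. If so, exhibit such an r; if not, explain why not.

r = 120/31

Multiplying by 31: 31·3.86957 = 119.95667 and 31·3.87457 = 120.11167, so the integer 120 lies strictly between them.
Hence 120/31 is a rational number with 3.86957 < 120/31 < 3.87457.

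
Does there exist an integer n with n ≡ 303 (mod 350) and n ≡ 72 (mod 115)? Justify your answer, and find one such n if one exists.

There is no such integer.

Reduce both congruences modulo 5, which divides 350 and 115: they say n ≡ 303 (mod 5) and n ≡ 72 (mod 5).
However 303 ≡ 3 and 72 ≡ 2 (mod 5), and 3 ≠ 2.
Therefore no such n exists.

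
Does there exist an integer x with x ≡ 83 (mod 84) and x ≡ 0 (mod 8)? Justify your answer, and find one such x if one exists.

No, no such integer exists.

gcd(84, 8) = 4. If x ≡ 83 (mod 84) and x ≡ 0 (mod 8), then x ≡ 83 (mod 4) and x ≡ 0 (mod 4).
But 83 mod 4 = 3 while 0 mod 4 = 0, a contradiction.
Hence the system has no solution.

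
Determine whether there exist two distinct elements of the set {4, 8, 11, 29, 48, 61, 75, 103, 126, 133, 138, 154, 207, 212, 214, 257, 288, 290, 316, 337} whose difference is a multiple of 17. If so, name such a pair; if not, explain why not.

The pair (8, 212) works.

Reduce each element mod 17: 4↦4, 8↦8, 11↦11, 29↦12, 48↦14, 61↦10, 75↦7, 103↦1, 126↦7, 133↦14, 138↦2, 154↦1, 207↦3, 212↦8, 214↦10, 257↦2, 288↦16, 290↦1, 316↦10, 337↦14. The residue 8 repeats (at 8 and 212), and 212 − 8 = 204 = 12·17.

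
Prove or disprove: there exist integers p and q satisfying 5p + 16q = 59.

p = 15, q = -1

5 and 16 are coprime, so 5p + 16q ranges over all of ℤ.
Euclidean algorithm: 16 = 3·5 + 1, 5 = 5·1 + 0.
Unwinding: 1 = 16 − 3·5, i.e. 5·(-3) + 16·1 = 1.
Times 59: 5·(-177) + 16·59 = 59, so (-177, 59) solves it.
Shifting by a multiple of (16, −5) keeps it a solution: p = -177 + 12·16 = 15, q = 59 − 12·5 = -1.
Check: 5·15 + 16·(-1) = 75 − 16 = 59. ✓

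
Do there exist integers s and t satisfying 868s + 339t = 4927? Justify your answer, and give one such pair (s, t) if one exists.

868 and 339 are coprime, so 868s + 339t ranges over all of ℤ.
Dividing repeatedly: 868 = 2·339 + 190, 339 = 1·190 + 149, 190 = 1·149 + 41, 149 = 3·41 + 26, 41 = 1·26 + 15, 26 = 1·15 + 11, 15 = 1·11 + 4, 11 = 2·4 + 3, 4 = 1·3 + 1, 3 = 3·1 + 0.
Working back up the chain: 1 = 4 − 1·3 = 4 − (11 − 2·4) = −11 + 3·4 = −11 + 3·(15 − 1·11) = 3·15 − 4·11 = 3·15 − 4·(26 − 1·15) = −4·26 + 7·15 = −4·26 + 7·(41 − 1·26) = 7·41 − 11·26 = 7·41 − 11·(149 − 3·41) = −11·149 + 40·41 = −11·149 + 40·(190 − 1·149) = 40·190 − 51·149 = 40·190 − 51·(339 − 1·190) = −51·339 + 91·190 = −51·339 + 91·(868 − 2·339) = 91·868 − 233·339. So 868·91 + 339·(-233) = 1.
Scaling by 4927 gives the particular solution (s, t) = (448357, -1147991).
The general solution is s = 448357 + 339k, t = -1147991 − 868k; taking k = -1322 gives the smaller pair s = 199, t = -495.
Check: 868·199 + 339·(-495) = 172732 − 167805 = 4927. ✓

s = 199, t = -495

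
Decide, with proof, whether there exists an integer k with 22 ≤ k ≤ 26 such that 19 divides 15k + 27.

No, no such integer k in that range exists.

For k = 22, 23, …, 26 the values of 15k + 27 modulo 19 are 15, 11, 7, 3, 18 respectively.
None is 0, so 19 never divides 15k + 27 on this range.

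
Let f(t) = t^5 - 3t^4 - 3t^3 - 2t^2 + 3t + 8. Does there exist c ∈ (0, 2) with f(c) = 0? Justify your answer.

Yes, f has a root in the interval.

f(0) = 8 and f(2) = -34, which have opposite signs.
f is continuous everywhere (it is a polynomial), in particular on [0, 2].
So by the Intermediate Value Theorem there is a c strictly between 0 and 2 with f(c) = 0.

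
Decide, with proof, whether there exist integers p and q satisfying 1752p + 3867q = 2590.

Both 1752 and 3867 are divisible by gcd(1752, 3867) = 3, hence so is any combination 1752p + 3867q.
However 2590 leaves remainder 1 on division by 3.
So the equation is unsolvable over ℤ.

No such integers exist.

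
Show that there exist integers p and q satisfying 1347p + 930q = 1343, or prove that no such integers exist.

There are no such integers.

Any value of 1347p + 930q is a multiple of gcd(1347, 930) = 3.
However 1343 leaves remainder 2 on division by 3.
Therefore 1347p + 930q = 1343 has no solution in integers.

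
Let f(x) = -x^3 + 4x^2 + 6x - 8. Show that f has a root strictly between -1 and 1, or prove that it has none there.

Yes, f has a root in the interval.

f(-1) = -9 and f(1) = 1, which have opposite signs.
Since f is a polynomial it is continuous on [-1, 1].
By the Intermediate Value Theorem f must vanish at some point of (-1, 1).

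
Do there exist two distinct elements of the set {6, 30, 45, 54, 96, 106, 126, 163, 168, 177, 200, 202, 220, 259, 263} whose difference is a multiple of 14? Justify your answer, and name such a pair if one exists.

The pair (6, 202) works.

6 mod 14 = 6 and 202 mod 14 = 6, so 202 − 6 = 196 = 14·14.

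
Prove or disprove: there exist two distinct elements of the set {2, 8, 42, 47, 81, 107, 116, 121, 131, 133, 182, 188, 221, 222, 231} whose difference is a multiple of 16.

No, no such pair exists.

Reduce each element modulo 16: 2↦2, 8↦8, 42↦10, 47↦15, 81↦1, 107↦11, 116↦4, 121↦9, 131↦3, 133↦5, 182↦6, 188↦12, 221↦13, 222↦14, 231↦7.
All 15 residues are distinct, so no two elements differ by a multiple of 16.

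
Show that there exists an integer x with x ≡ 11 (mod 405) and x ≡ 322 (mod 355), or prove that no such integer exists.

There is no such integer.

gcd(405, 355) = 5. If x ≡ 11 (mod 405) and x ≡ 322 (mod 355), then x ≡ 11 (mod 5) and x ≡ 322 (mod 5).
However 11 ≡ 1 and 322 ≡ 2 (mod 5), and 1 ≠ 2.
Therefore no such x exists.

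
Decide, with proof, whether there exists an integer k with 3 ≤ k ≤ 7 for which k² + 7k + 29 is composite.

No, no such integer k in that range exists.

The values for k = 3, 4, …, 7 are 59, 73, 89, 107, 127, and each of these is prime.
So no value in the range makes the expression composite.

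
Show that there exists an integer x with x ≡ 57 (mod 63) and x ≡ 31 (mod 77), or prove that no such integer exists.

Reduce both congruences modulo 7, which divides 63 and 77: they say x ≡ 57 (mod 7) and x ≡ 31 (mod 7).
But 57 mod 7 = 1 while 31 mod 7 = 3, a contradiction.
Hence the system has no solution.

There is no such integer.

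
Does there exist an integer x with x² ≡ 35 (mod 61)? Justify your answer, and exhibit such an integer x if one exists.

There is no such integer.

61 is prime, so by Euler's criterion 35 is a square mod 61 iff 35^((61−1)/2) = 35^30 ≡ 1 (mod 61).
Repeated squaring mod 61: 35^2 = 1225 ≡ 5; 35^4 ≡ 5² = 25 ≡ 25; 35^8 ≡ 25² = 625 ≡ 15; 35^16 ≡ 15² = 225 ≡ 42.
Since 30 = 16 + 8 + 4 + 2, 35^30 ≡ 42 · 15 · 25 · 5; multiplying out mod 61: 42·15 = 630 ≡ 20, then 20·25 = 500 ≡ 12, then 12·5 = 60 ≡ 60. Thus 35^30 ≡ 60 ≡ −1 (mod 61).
By Euler's criterion 35 is a quadratic non-residue mod 61: no x satisfies x² ≡ 35 (mod 61).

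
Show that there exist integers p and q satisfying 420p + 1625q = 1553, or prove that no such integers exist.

There are no such integers.

Both 420 and 1625 are divisible by gcd(420, 1625) = 5, hence so is any combination 420p + 1625q.
But 1553 = 5·310 + 3, so 5 ∤ 1553.
Therefore 420p + 1625q = 1553 has no solution in integers.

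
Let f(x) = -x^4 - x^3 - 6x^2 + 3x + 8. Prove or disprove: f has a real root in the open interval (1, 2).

f(1) = 3 and f(2) = -34, which have opposite signs.
As a polynomial, f is continuous on every closed interval.
By the Intermediate Value Theorem f must vanish at some point of (1, 2).

Yes, f has a root in the interval.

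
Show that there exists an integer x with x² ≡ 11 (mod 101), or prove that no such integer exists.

101 is prime, so by Euler's criterion 11 is a square mod 101 iff 11^((101−1)/2) = 11^50 ≡ 1 (mod 101).
Repeated squaring mod 101: 11^2 = 121 ≡ 20; 11^4 ≡ 20² = 400 ≡ 97; 11^8 ≡ 97² = 9409 ≡ 16; 11^16 ≡ 16² = 256 ≡ 54; 11^32 ≡ 54² = 2916 ≡ 88.
Since 50 = 32 + 16 + 2, 11^50 ≡ 88 · 54 · 20; multiplying out mod 101: 88·54 = 4752 ≡ 5, then 5·20 = 100 ≡ 100. Thus 11^50 ≡ 100 ≡ −1 (mod 101).
The value −1 means 11 is a non-residue modulo 101, so x² ≡ 11 (mod 101) is impossible.

No such integer exists.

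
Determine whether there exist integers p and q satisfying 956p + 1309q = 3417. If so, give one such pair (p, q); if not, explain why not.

956 and 1309 are coprime, so 956p + 1309q ranges over all of ℤ.
Dividing repeatedly: 1309 = 1·956 + 353, 956 = 2·353 + 250, 353 = 1·250 + 103, 250 = 2·103 + 44, 103 = 2·44 + 15, 44 = 2·15 + 14, 15 = 1·14 + 1, 14 = 14·1 + 0.
Back-substituting, 1 = 15 − 1·14 = 15 − (44 − 2·15) = −44 + 3·15 = −44 + 3·(103 − 2·44) = 3·103 − 7·44 = 3·103 − 7·(250 − 2·103) = −7·250 + 17·103 = −7·250 + 17·(353 − 1·250) = 17·353 − 24·250 = 17·353 − 24·(956 − 2·353) = −24·956 + 65·353 = −24·956 + 65·(1309 − 1·956) = 65·1309 − 89·956; that is, 956·(-89) + 1309·65 = 1.
Scaling by 3417 gives the particular solution (p, q) = (-304113, 222105).
Adding 233·1309 to p and subtracting 233·956 from q gives the tidier solution (884, -643).
Check: 956·884 + 1309·(-643) = 845104 − 841687 = 3417. ✓

p = 884, q = -643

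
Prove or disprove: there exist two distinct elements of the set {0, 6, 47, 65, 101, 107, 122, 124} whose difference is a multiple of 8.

There is no such pair.

Reduce each element modulo 8: 0↦0, 6↦6, 47↦7, 65↦1, 101↦5, 107↦3, 122↦2, 124↦4.
All 8 residues are distinct, so no two elements differ by a multiple of 8.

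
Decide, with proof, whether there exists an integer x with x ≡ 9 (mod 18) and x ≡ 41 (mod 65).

gcd(18, 65) = 1, so the Chinese Remainder Theorem guarantees exactly one residue class mod 1170 satisfying both.
Write x = 9 + 18t and require 9 + 18t ≡ 41 (mod 65), i.e. 18t ≡ 32 (mod 65).
Since 18·47 = 846 = 13·65 + 1, the inverse of 18 mod 65 is 47.
Multiplying by 47: t ≡ 47·32 = 1504 ≡ 9 (mod 65).
With t = 9: x = 9 + 18·9 = 171.
Verify: 171 = 9·18 + 9 and 171 = 2·65 + 41. ✓

x = 171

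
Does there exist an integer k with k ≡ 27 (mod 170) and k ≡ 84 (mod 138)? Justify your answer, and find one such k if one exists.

No such integer exists.

Both moduli are multiples of 2 = gcd(170, 138), so any solution would satisfy k ≡ 27 and k ≡ 84 modulo 2 simultaneously.
However 27 ≡ 1 and 84 ≡ 0 (mod 2), and 1 ≠ 0.
Therefore no such k exists.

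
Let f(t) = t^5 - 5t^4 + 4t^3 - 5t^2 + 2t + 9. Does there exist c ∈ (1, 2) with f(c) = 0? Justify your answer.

Such a root exists.

f(1) = 6 and f(2) = -23, which have opposite signs.
As a polynomial, f is continuous on every closed interval.
By the Intermediate Value Theorem, f takes the value 0 somewhere in the open interval.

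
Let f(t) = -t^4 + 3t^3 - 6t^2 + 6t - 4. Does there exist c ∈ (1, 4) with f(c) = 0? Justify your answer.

f has no root in that interval.

The endpoint values f(1) = -2 and f(4) = -140 are both negative. Claim: f(t) < 0 for every t in (1, 4).
Shift to the endpoint 1: with t = 1 + u (0 < u < 3), one computes f(1 + u) = -u^4 - u^3 - 3u^2 - u - 2.
The nonzero coefficients here are all negative, so for u > 0 every term is negative (or zero), and the constant term -2 is strictly negative.
Therefore f(t) < 0 throughout (1, 4), and f has no zero there.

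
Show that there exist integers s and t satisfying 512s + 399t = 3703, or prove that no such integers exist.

512 and 399 are coprime, so 512s + 399t ranges over all of ℤ.
Euclidean algorithm: 512 = 1·399 + 113, 399 = 3·113 + 60, 113 = 1·60 + 53, 60 = 1·53 + 7, 53 = 7·7 + 4, 7 = 1·4 + 3, 4 = 1·3 + 1, 3 = 3·1 + 0.
Back-substituting, 1 = 4 − 1·3 = 4 − (7 − 1·4) = −7 + 2·4 = −7 + 2·(53 − 7·7) = 2·53 − 15·7 = 2·53 − 15·(60 − 1·53) = −15·60 + 17·53 = −15·60 + 17·(113 − 1·60) = 17·113 − 32·60 = 17·113 − 32·(399 − 3·113) = −32·399 + 113·113 = −32·399 + 113·(512 − 1·399) = 113·512 − 145·399; that is, 512·113 + 399·(-145) = 1.
Scaling by 3703 gives the particular solution (s, t) = (418439, -536935).
Shifting by a multiple of (399, −512) keeps it a solution: s = 418439 − 1048·399 = 287, t = -536935 + 1048·512 = -359.
Check: 512·287 + 399·(-359) = 146944 − 143241 = 3703. ✓

s = 287, t = -359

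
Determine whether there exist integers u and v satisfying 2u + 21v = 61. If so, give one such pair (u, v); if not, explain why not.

2 and 21 are coprime, so 2u + 21v ranges over all of ℤ.
Euclidean algorithm: 21 = 10·2 + 1, 2 = 2·1 + 0.
Working back up the chain: 1 = 21 − 10·2. So 2·(-10) + 21·1 = 1.
Multiplying through by 61: u = (-10)·61 = -610, v = 1·61 = 61 is a solution.
The general solution is u = -610 + 21k, v = 61 − 2k; taking k = 30 gives the smaller pair u = 20, v = 1.
Check: 2·20 + 21·1 = 40 + 21 = 61. ✓

u = 20, v = 1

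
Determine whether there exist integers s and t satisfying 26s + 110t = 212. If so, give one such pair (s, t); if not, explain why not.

Every value of 26s + 110t is a multiple of gcd(26, 110) = 2; since 2 ∣ 212, solutions exist.
Dividing through by 2 reduces the equation to 13s + 55t = 106.
Run the Euclidean algorithm on 55 and 13: 55 = 4·13 + 3, 13 = 4·3 + 1, 3 = 3·1 + 0.
Back-substituting, 1 = 13 − 4·3 = 13 − 4·(55 − 4·13) = −4·55 + 17·13; that is, 13·17 + 55·(-4) = 1.
Times 106: 13·1802 + 55·(-424) = 106, so (1802, -424) solves it.
Subtracting 32·55 from s and adding 32·13 to t gives the tidier solution (42, -8).
Indeed 26·42 + 110·(-8) = 1092 − 880 = 212.

s = 42, t = -8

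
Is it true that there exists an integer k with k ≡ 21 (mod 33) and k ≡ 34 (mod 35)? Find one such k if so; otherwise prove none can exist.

Since 33 and 35 share no common factor, CRT says the pair of congruences has a solution (unique mod 1155).
Any solution of the first congruence is k = 21 + 33t; substituting into the second, 33t ≡ 34 − 21 ≡ 13 (mod 35).
Invert 33 mod 35 by the Euclidean algorithm: 35 = 1·33 + 2, 33 = 16·2 + 1, 2 = 2·1 + 0; back-substituting, 1 = 33 − 16·2 = 33 − 16·(35 − 1·33) = −16·35 + 17·33. Hence 33·17 ≡ 1, so 33⁻¹ ≡ 17 (mod 35).
Multiplying by 17: t ≡ 17·13 = 221 ≡ 11 (mod 35).
With t = 11: k = 21 + 33·11 = 384.
Verify: 384 = 11·33 + 21 and 384 = 10·35 + 34. ✓

k = 384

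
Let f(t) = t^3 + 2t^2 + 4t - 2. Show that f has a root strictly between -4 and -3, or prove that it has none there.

f has no root in that interval.

f(-4) = -50 and f(-3) = -23, both negative.
f'(t) = 3t^2 + 4t + 4 has discriminant 4² − 4·3·4 = -32 < 0, so f' has no real roots and is positive for every real t.
Hence f is strictly increasing on ℝ, and in particular on [-4, -3]. A strictly monotone function with same-sign endpoint values stays negative on the whole interval, so f has no zero in (-4, -3).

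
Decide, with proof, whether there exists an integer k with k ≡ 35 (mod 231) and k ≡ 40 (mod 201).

No, no such integer exists.

gcd(231, 201) = 3. If k ≡ 35 (mod 231) and k ≡ 40 (mod 201), then k ≡ 35 (mod 3) and k ≡ 40 (mod 3).
These are incompatible: 35 − 40 = -5 is not divisible by 3.
Hence the system has no solution.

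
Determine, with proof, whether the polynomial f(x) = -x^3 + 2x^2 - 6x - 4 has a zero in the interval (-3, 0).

Such a root exists.

f(-3) = 59 and f(0) = -4, which have opposite signs.
Since f is a polynomial it is continuous on [-3, 0].
By the Intermediate Value Theorem, f takes the value 0 somewhere in the open interval.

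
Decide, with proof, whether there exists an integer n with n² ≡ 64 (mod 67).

Take n = 8. Then 8² = 64, and since 0 ≤ 64 < 67 this is already reduced: 8² ≡ 64 (mod 67).

n = 8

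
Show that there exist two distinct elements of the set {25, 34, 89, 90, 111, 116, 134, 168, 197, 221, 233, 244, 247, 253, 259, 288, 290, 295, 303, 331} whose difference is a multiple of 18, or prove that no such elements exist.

Both 25 and 259 leave remainder 7 on division by 18; their difference 234 = 13·18 is a multiple of 18.

The pair (25, 259) works.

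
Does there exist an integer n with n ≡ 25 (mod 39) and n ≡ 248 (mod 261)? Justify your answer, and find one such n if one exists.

gcd(39, 261) = 3. If n ≡ 25 (mod 39) and n ≡ 248 (mod 261), then n ≡ 25 (mod 3) and n ≡ 248 (mod 3).
But 25 mod 3 = 1 while 248 mod 3 = 2, a contradiction.
Hence the system has no solution.

There is no such integer.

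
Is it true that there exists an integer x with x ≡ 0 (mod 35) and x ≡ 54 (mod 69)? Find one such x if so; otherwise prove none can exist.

gcd(35, 69) = 1, so the Chinese Remainder Theorem guarantees exactly one residue class mod 2415 satisfying both.
Any solution of the first congruence is x = 0 + 35t; substituting into the second, 35t ≡ 54 − 0 ≡ 54 (mod 69).
Since 35·2 = 70 = 1·69 + 1, the inverse of 35 mod 69 is 2.
Multiplying by 2: t ≡ 2·54 = 108 ≡ 39 (mod 69).
Taking t = 39 gives x = 0 + 35·39 = 1365.
Indeed 1365 ≡ 0 (mod 35) and 1365 ≡ 54 (mod 69).

x = 1365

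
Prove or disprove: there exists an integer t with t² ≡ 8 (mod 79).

t = 61

Take t = 61. Then 61² = 3721 = 47·79 + 8, so 61² ≡ 8 (mod 79).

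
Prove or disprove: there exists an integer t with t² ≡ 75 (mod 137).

137 is prime, so by Euler's criterion 75 is a square mod 137 iff 75^((137−1)/2) = 75^68 ≡ 1 (mod 137).
Squaring successively (mod 137): 75^2 = 5625 ≡ 8; 75^4 ≡ 8² = 64 ≡ 64; 75^8 ≡ 64² = 4096 ≡ 123; 75^16 ≡ 123² = 15129 ≡ 59; 75^32 ≡ 59² = 3481 ≡ 56; 75^64 ≡ 56² = 3136 ≡ 122.
Since 68 = 64 + 4, 75^68 ≡ 122 · 64; multiplying out mod 137: 122·64 = 7808 ≡ 136. Thus 75^68 ≡ 136 ≡ −1 (mod 137).
The value −1 means 75 is a non-residue modulo 137, so t² ≡ 75 (mod 137) is impossible.

No such integer exists.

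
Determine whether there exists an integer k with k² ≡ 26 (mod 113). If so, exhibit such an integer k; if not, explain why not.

k = 79 works: 79² = 6241, and 6241 − 26 = 6215 = 55·113.

k = 79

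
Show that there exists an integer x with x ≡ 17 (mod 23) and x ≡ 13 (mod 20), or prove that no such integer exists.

x = 293

The moduli 23 and 20 are coprime, so by the Chinese Remainder Theorem a unique solution modulo 460 exists.
Write x = 17 + 23t and require 17 + 23t ≡ 13 (mod 20), i.e. 23t ≡ 16 (mod 20).
23 ≡ 3 (mod 20), so this reads 3t ≡ 16 (mod 20). To invert 3 modulo 20: 20 = 6·3 + 2, 3 = 1·2 + 1, 2 = 2·1 + 0, and unwinding, 1 = 3 − 1·2 = 3 − (20 − 6·3) = −20 + 7·3. Thus 3⁻¹ ≡ 7 (mod 20).
Therefore t ≡ 7·16 = 112 ≡ 12 (mod 20).
Taking t = 12 gives x = 17 + 23·12 = 293.
Check: 293 mod 23 = 17, 293 mod 20 = 13. ✓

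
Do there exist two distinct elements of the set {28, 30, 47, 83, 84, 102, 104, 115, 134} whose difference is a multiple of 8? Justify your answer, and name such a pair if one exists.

28 and 84 are such a pair.

Reduce each element mod 8: 28↦4, 30↦6, 47↦7, 83↦3, 84↦4, 102↦6, 104↦0, 115↦3, 134↦6. The residue 4 repeats (at 28 and 84), and 84 − 28 = 56 = 7·8.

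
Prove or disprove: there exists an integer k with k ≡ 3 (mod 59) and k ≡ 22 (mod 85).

The moduli 59 and 85 are coprime, so by the Chinese Remainder Theorem a unique solution modulo 5015 exists.
Write k = 3 + 59t and require 3 + 59t ≡ 22 (mod 85), i.e. 59t ≡ 19 (mod 85).
Since 59·49 = 2891 = 34·85 + 1, the inverse of 59 mod 85 is 49.
Multiplying by 49: t ≡ 49·19 = 931 ≡ 81 (mod 85).
Taking t = 81 gives k = 3 + 59·81 = 4782.
Check: 4782 mod 59 = 3, 4782 mod 85 = 22. ✓

k = 4782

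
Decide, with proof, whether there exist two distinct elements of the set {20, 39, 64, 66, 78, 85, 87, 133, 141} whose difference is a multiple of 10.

No such pair exists.

Residues mod 10: 20↦0, 39↦9, 64↦4, 66↦6, 78↦8, 85↦5, 87↦7, 133↦3, 141↦1.
These 9 residues are pairwise different, hence no difference of two elements is divisible by 10.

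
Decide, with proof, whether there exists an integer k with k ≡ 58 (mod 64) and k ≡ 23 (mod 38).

Both moduli are multiples of 2 = gcd(64, 38), so any solution would satisfy k ≡ 58 and k ≡ 23 modulo 2 simultaneously.
These are incompatible: 58 − 23 = 35 is not divisible by 2.
Therefore no such k exists.

No such integer exists.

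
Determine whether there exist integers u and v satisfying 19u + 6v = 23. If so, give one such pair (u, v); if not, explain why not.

u = 5, v = -12

Since gcd(19, 6) = 1, every integer is an integer combination of 19 and 6.
Run the Euclidean algorithm on 19 and 6: 19 = 3·6 + 1, 6 = 6·1 + 0.
Unwinding: 1 = 19 − 3·6, i.e. 19·1 + 6·(-3) = 1.
Times 23: 19·23 + 6·(-69) = 23, so (23, -69) solves it.
Shifting by a multiple of (6, −19) keeps it a solution: u = 23 − 3·6 = 5, v = -69 + 3·19 = -12.
Check: 19·5 + 6·(-12) = 95 − 72 = 23. ✓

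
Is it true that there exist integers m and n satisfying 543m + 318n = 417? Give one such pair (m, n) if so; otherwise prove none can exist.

m = 81, n = -137

Every value of 543m + 318n is a multiple of gcd(543, 318) = 3; since 3 ∣ 417, solutions exist.
Dividing through by 3 reduces the equation to 181m + 106n = 139.
Euclidean algorithm: 181 = 1·106 + 75, 106 = 1·75 + 31, 75 = 2·31 + 13, 31 = 2·13 + 5, 13 = 2·5 + 3, 5 = 1·3 + 2, 3 = 1·2 + 1, 2 = 2·1 + 0.
Unwinding: 1 = 3 − 1·2 = 3 − (5 − 1·3) = −5 + 2·3 = −5 + 2·(13 − 2·5) = 2·13 − 5·5 = 2·13 − 5·(31 − 2·13) = −5·31 + 12·13 = −5·31 + 12·(75 − 2·31) = 12·75 − 29·31 = 12·75 − 29·(106 − 1·75) = −29·106 + 41·75 = −29·106 + 41·(181 − 1·106) = 41·181 − 70·106, i.e. 181·41 + 106·(-70) = 1.
Multiplying through by 139: m = 41·139 = 5699, n = (-70)·139 = -9730 is a solution.
Subtracting 53·106 from m and adding 53·181 to n gives the tidier solution (81, -137).
Indeed 543·81 + 318·(-137) = 43983 − 43566 = 417.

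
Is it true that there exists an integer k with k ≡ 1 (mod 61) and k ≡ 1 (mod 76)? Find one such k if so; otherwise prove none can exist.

k = 1

Since 61 and 76 share no common factor, CRT says the pair of congruences has a solution (unique mod 4636).
Any solution of the first congruence is k = 1 + 61t; substituting into the second, 61t ≡ 1 − 1 ≡ 0 (mod 76).
t = 0 satisfies this.
With t = 0: k = 1 + 61·0 = 1.
Indeed 1 ≡ 1 (mod 61) and 1 ≡ 1 (mod 76).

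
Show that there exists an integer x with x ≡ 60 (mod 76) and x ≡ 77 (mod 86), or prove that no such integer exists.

Reduce both congruences modulo 2, which divides 76 and 86: they say x ≡ 60 (mod 2) and x ≡ 77 (mod 2).
These are incompatible: 60 − 77 = -17 is not divisible by 2.
So no integer satisfies both congruences.

There is no such integer.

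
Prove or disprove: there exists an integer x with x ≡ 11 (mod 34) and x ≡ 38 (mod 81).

x = 929

The moduli 34 and 81 are coprime, so by the Chinese Remainder Theorem a unique solution modulo 2754 exists.
Write x = 11 + 34t and require 11 + 34t ≡ 38 (mod 81), i.e. 34t ≡ 27 (mod 81).
To invert 34 modulo 81: 81 = 2·34 + 13, 34 = 2·13 + 8, 13 = 1·8 + 5, 8 = 1·5 + 3, 5 = 1·3 + 2, 3 = 1·2 + 1, 2 = 2·1 + 0, and unwinding, 1 = 3 − 1·2 = 3 − (5 − 1·3) = −5 + 2·3 = −5 + 2·(8 − 1·5) = 2·8 − 3·5 = 2·8 − 3·(13 − 1·8) = −3·13 + 5·8 = −3·13 + 5·(34 − 2·13) = 5·34 − 13·13 = 5·34 − 13·(81 − 2·34) = −13·81 + 31·34. Thus 34⁻¹ ≡ 31 (mod 81).
Therefore t ≡ 31·27 = 837 ≡ 27 (mod 81).
With t = 27: x = 11 + 34·27 = 929.
Check: 929 mod 34 = 11, 929 mod 81 = 38. ✓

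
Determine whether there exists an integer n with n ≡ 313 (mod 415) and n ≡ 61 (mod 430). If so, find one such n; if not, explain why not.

Both moduli are multiples of 5 = gcd(415, 430), so any solution would satisfy n ≡ 313 and n ≡ 61 modulo 5 simultaneously.
These are incompatible: 313 − 61 = 252 is not divisible by 5.
Hence the system has no solution.

No, no such integer exists.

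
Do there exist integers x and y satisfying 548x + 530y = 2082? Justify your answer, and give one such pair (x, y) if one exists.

gcd(548, 530) = 2, and 2 divides 2082, so integer solutions exist.
Dividing through by 2 reduces the equation to 274x + 265y = 1041.
Dividing repeatedly: 274 = 1·265 + 9, 265 = 29·9 + 4, 9 = 2·4 + 1, 4 = 4·1 + 0.
Unwinding: 1 = 9 − 2·4 = 9 − 2·(265 − 29·9) = −2·265 + 59·9 = −2·265 + 59·(274 − 1·265) = 59·274 − 61·265, i.e. 274·59 + 265·(-61) = 1.
Multiplying through by 1041: x = 59·1041 = 61419, y = (-61)·1041 = -63501 is a solution.
Shifting by a multiple of (265, −274) keeps it a solution: x = 61419 − 231·265 = 204, y = -63501 + 231·274 = -207.
Check: 548·204 + 530·(-207) = 111792 − 109710 = 2082. ✓

x = 204, y = -207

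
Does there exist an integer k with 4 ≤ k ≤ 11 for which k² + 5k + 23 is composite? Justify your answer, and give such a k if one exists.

The values for k = 4, 5, …, 11 are 59, 73, 89, 107, 127, 149, 173, 199, and each of these is prime.
So no value in the range makes the expression composite.

There is no such integer k in that range.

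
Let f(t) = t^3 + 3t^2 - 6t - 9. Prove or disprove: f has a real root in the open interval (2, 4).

Such a root exists.

f(2) = -1 and f(4) = 79, which have opposite signs.
As a polynomial, f is continuous on every closed interval.
By the Intermediate Value Theorem, f takes the value 0 somewhere in the open interval.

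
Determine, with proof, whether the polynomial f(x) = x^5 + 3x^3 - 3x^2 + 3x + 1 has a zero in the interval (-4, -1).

No.

f(-4) = -1275 and f(-1) = -9, both negative, so a sign-change argument is unavailable; we show f keeps this sign on the whole interval.
Shift to the endpoint -1: with x = -1 − u (0 < u < 3), one computes f(-1 − u) = -u^5 - 5u^4 - 13u^3 - 22u^2 - 23u - 9.
The nonzero coefficients here are all negative, so for u > 0 every term is negative (or zero), and the constant term -9 is strictly negative.
Therefore f(x) < 0 throughout (-4, -1), and f has no zero there.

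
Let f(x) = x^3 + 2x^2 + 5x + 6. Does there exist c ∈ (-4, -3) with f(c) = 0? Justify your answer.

f(-4) = -46 and f(-3) = -18, both negative.
The derivative f'(x) = 3x^2 + 4x + 5 is a quadratic with discriminant 4² − 4·3·5 = -44 < 0; it never vanishes, so it is always positive (sign of the leading coefficient).
Hence f is strictly increasing on ℝ, and in particular on [-4, -3]. A strictly monotone function with same-sign endpoint values stays negative on the whole interval, so f has no zero in (-4, -3).

f has no root in that interval.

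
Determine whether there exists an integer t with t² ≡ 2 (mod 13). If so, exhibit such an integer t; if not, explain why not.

No, no such integer exists.

Squares mod 13 repeat after t = 6 (as (−t)² = t²); for t = 0..6 they are 0, 1, 4, 9, 3, 12, 10.
The set of squares mod 13 is therefore {0, 1, 3, 4, 9, 10, 12}, which does not contain 2.
Therefore t² ≡ 2 (mod 13) has no solution.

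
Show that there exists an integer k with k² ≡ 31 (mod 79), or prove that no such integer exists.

k = 30 works: 30² = 900, and 900 − 31 = 869 = 11·79.

k = 30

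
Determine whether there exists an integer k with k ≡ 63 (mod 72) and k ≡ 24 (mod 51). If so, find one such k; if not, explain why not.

k = 279

gcd(72, 51) = 3. A simultaneous solution exists iff 63 ≡ 24 (mod 3); here 63 mod 3 = 0 = 24 mod 3, so it does.
The integers ≡ 63 (mod 72) are 63, 135, 207, 279, …; their remainders mod 51 are 12, 33, 3, 24, so k = 279 is the first that is ≡ 24 (mod 51).
Verify: 279 = 3·72 + 63 and 279 = 5·51 + 24. ✓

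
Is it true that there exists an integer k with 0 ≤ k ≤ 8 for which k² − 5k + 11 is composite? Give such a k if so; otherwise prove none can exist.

k = 8

At k = 8: 8² − 5·8 + 11 = 35 = 5·7, which is composite.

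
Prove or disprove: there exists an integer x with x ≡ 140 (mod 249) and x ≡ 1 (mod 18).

No such integer exists.

gcd(249, 18) = 3. If x ≡ 140 (mod 249) and x ≡ 1 (mod 18), then x ≡ 140 (mod 3) and x ≡ 1 (mod 3).
But 140 mod 3 = 2 while 1 mod 3 = 1, a contradiction.
Therefore no such x exists.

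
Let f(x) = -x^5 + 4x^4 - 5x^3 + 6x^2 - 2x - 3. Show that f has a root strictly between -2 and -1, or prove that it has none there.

No such root exists.

f(-2) = 161 and f(-1) = 15, both positive, so a sign-change argument is unavailable; we show f keeps this sign on the whole interval.
Shift to the endpoint -1: with x = -1 − u (0 < u < 1), one computes f(-1 − u) = u^5 + 9u^4 + 31u^3 + 55u^2 + 50u + 15.
The nonzero coefficients here are all positive, so for u > 0 every term is positive (or zero), and the constant term 15 is strictly positive.
So f is strictly positive on (-2, -1); no root exists in the interval.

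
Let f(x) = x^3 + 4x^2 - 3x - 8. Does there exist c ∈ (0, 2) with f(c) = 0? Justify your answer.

Yes, such a c exists.

f(0) = -8 and f(2) = 10, which have opposite signs.
As a polynomial, f is continuous on every closed interval.
The Intermediate Value Theorem then guarantees some c ∈ (0, 2) with f(c) = 0.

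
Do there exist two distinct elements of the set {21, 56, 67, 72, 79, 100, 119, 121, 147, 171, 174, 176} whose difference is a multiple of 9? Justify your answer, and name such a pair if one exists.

Both 21 and 147 leave remainder 3 on division by 9; their difference 126 = 14·9 is a multiple of 9.

21 and 147 are such a pair.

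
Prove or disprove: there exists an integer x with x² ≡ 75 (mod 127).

Apply Euler's criterion with the prime 127: 75 is a quadratic residue iff 75^63 ≡ 1 (mod 127), and a non-residue iff it is ≡ −1.
Squaring successively (mod 127): 75^2 = 5625 ≡ 37; 75^4 ≡ 37² = 1369 ≡ 99; 75^8 ≡ 99² = 9801 ≡ 22; 75^16 ≡ 22² = 484 ≡ 103; 75^32 ≡ 103² = 10609 ≡ 68.
Since 63 = 32 + 16 + 8 + 4 + 2 + 1, 75^63 ≡ 68 · 103 · 22 · 99 · 37 · 75; multiplying out mod 127: 68·103 = 7004 ≡ 19, then 19·22 = 418 ≡ 37, then 37·99 = 3663 ≡ 107, then 107·37 = 3959 ≡ 22, then 22·75 = 1650 ≡ 126. Thus 75^63 ≡ 126 ≡ −1 (mod 127).
By Euler's criterion 75 is a quadratic non-residue mod 127: no x satisfies x² ≡ 75 (mod 127).

There is no such integer.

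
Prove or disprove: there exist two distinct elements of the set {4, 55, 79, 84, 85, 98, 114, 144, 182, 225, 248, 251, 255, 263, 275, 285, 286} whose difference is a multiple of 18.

Reduce each element modulo 18: 4↦4, 55↦1, 79↦7, 84↦12, 85↦13, 98↦8, 114↦6, 144↦0, 182↦2, 225↦9, 248↦14, 251↦17, 255↦3, 263↦11, 275↦5, 285↦15, 286↦16.
These 17 residues are pairwise different, hence no difference of two elements is divisible by 18.

No such pair exists.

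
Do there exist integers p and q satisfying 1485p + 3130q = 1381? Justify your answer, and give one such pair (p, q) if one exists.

There are no such integers.

gcd(1485, 3130) = 5, so every integer of the form 1485p + 3130q is a multiple of 5.
But 1381 is not a multiple of 5 (it leaves remainder 1).
So the equation is unsolvable over ℤ.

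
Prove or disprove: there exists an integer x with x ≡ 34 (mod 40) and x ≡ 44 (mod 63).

Since 40 and 63 share no common factor, CRT says the pair of congruences has a solution (unique mod 2520).
Any solution of the first congruence is x = 34 + 40t; substituting into the second, 40t ≡ 44 − 34 ≡ 10 (mod 63).
Invert 40 mod 63 by the Euclidean algorithm: 63 = 1·40 + 23, 40 = 1·23 + 17, 23 = 1·17 + 6, 17 = 2·6 + 5, 6 = 1·5 + 1, 5 = 5·1 + 0; back-substituting, 1 = 6 − 1·5 = 6 − (17 − 2·6) = −17 + 3·6 = −17 + 3·(23 − 1·17) = 3·23 − 4·17 = 3·23 − 4·(40 − 1·23) = −4·40 + 7·23 = −4·40 + 7·(63 − 1·40) = 7·63 − 11·40. Hence 40·(-11) ≡ 1, so 40⁻¹ ≡ -11 ≡ 52 (mod 63).
Therefore t ≡ 52·10 = 520 ≡ 16 (mod 63).
Taking t = 16 gives x = 34 + 40·16 = 674.
Indeed 674 ≡ 34 (mod 40) and 674 ≡ 44 (mod 63).

x = 674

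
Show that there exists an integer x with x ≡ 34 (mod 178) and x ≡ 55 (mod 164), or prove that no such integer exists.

Reduce both congruences modulo 2, which divides 178 and 164: they say x ≡ 34 (mod 2) and x ≡ 55 (mod 2).
These are incompatible: 34 − 55 = -21 is not divisible by 2.
So no integer satisfies both congruences.

There is no such integer.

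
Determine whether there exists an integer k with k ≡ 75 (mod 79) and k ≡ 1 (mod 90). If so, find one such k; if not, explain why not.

Since 79 and 90 share no common factor, CRT says the pair of congruences has a solution (unique mod 7110).
Any solution of the first congruence is k = 75 + 79t; substituting into the second, 79t ≡ 1 − 75 ≡ 16 (mod 90).
Since 79·49 = 3871 = 43·90 + 1, the inverse of 79 mod 90 is 49.
Therefore t ≡ 49·16 = 784 ≡ 64 (mod 90).
With t = 64: k = 75 + 79·64 = 5131.
Verify: 5131 = 64·79 + 75 and 5131 = 57·90 + 1. ✓

k = 5131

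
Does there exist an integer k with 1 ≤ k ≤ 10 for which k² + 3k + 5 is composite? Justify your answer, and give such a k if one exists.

At k = 5: 5² + 3·5 + 5 = 45 = 3·15, which is composite.

k = 5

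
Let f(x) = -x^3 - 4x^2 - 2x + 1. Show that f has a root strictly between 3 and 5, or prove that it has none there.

f(3) = -68 and f(5) = -234, both negative, so a sign-change argument is unavailable; we show f keeps this sign on the whole interval.
Substitute x = 3 + u, where 0 < u < 2 on the interval. Expanding, f(3 + u) = -u^3 - 13u^2 - 53u - 68.
All 4 nonzero coefficients of this polynomial in u are negative; hence for u > 0 the value is a sum of negative terms (the constant -68 among them).
Therefore f(x) < 0 throughout (3, 5), and f has no zero there.

No such root exists.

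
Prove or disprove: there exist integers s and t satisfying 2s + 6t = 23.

Both 2 and 6 are divisible by gcd(2, 6) = 2, hence so is any combination 2s + 6t.
However 23 leaves remainder 1 on division by 2.
Hence no integers s, t satisfy the equation.

No, no such integers exist.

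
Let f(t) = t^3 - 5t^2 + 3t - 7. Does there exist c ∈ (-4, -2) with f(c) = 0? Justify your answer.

No.

f(-4) = -163 and f(-2) = -41, both negative, so a sign-change argument is unavailable; we show f keeps this sign on the whole interval.
Shift to the endpoint -2: with t = -2 − u (0 < u < 2), one computes f(-2 − u) = -u^3 - 11u^2 - 35u - 41.
All 4 nonzero coefficients of this polynomial in u are negative; hence for u > 0 the value is a sum of negative terms (the constant -41 among them).
Therefore f(t) < 0 throughout (-4, -2), and f has no zero there.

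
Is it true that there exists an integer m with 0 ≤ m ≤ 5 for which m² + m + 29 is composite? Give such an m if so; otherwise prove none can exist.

m = 4

At m = 4: 4² + 4 + 29 = 49 = 7·7, which is composite.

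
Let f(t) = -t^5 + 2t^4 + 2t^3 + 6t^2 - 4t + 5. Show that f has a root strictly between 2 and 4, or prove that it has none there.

f(2) = 37 and f(4) = -299, which have opposite signs.
Since f is a polynomial it is continuous on [2, 4].
By the Intermediate Value Theorem f must vanish at some point of (2, 4).

Yes, f has a root in the interval.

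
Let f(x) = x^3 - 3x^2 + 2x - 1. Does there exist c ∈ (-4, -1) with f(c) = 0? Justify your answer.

The endpoint values f(-4) = -121 and f(-1) = -7 are both negative. Claim: f(x) < 0 for every x in (-4, -1).
Substitute x = -1 − u, where 0 < u < 3 on the interval. Expanding, f(-1 − u) = -u^3 - 6u^2 - 11u - 7.
The nonzero coefficients here are all negative, so for u > 0 every term is negative (or zero), and the constant term -7 is strictly negative.
Therefore f(x) < 0 throughout (-4, -1), and f has no zero there.

f has no root in that interval.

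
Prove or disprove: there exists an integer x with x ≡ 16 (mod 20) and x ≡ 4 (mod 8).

gcd(20, 8) = 4. A simultaneous solution exists iff 16 ≡ 4 (mod 4); here 16 mod 4 = 0 = 4 mod 4, so it does.
Step through x = 16, 16 + 20, 16 + 2·20, …: the values 16, 36 reduce mod 8 to 0, 4. The value 36 hits 4.
Verify: 36 = 1·20 + 16 and 36 = 4·8 + 4. ✓

x = 36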